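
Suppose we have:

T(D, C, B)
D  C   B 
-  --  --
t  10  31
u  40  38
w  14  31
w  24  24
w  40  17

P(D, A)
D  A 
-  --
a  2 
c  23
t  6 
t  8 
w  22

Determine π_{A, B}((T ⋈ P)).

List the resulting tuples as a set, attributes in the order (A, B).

Natural join on D: {(t, 10, 31, 6), (t, 10, 31, 8), (w, 14, 31, 22), (w, 24, 24, 22), (w, 40, 17, 22)}
Projecting to A, B: {(22, 17), (22, 24), (22, 31), (6, 31), (8, 31)}

{(22, 17), (22, 24), (22, 31), (6, 31), (8, 31)}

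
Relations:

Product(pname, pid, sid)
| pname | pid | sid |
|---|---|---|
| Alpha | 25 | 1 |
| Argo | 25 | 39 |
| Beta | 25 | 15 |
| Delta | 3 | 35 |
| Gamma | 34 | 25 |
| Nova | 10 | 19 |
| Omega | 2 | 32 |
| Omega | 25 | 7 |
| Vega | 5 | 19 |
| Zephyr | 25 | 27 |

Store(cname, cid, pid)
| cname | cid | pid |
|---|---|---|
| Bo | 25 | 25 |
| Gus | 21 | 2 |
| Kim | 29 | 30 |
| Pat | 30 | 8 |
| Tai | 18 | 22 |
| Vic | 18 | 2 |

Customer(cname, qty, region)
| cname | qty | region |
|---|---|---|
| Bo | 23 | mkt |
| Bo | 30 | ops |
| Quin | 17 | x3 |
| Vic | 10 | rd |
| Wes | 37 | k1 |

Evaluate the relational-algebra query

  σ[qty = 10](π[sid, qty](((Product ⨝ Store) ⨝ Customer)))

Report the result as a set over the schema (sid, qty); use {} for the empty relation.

Product ⋈ Store (natural join on pid): {(Alpha, 25, 1, Bo, 25), (Argo, 25, 39, Bo, 25), (Beta, 25, 15, Bo, 25), (Omega, 2, 32, Gus, 21), (Omega, 2, 32, Vic, 18), (Omega, 25, 7, Bo, 25), (Zephyr, 25, 27, Bo, 25)}
(Product ⨝ Store) ⋈ Customer (natural join on cname): {(Alpha, 25, 1, Bo, 25, 23, mkt), (Alpha, 25, 1, Bo, 25, 30, ops), (Argo, 25, 39, Bo, 25, 23, mkt), (Argo, 25, 39, Bo, 25, 30, ops), (Beta, 25, 15, Bo, 25, 23, mkt), (Beta, 25, 15, Bo, 25, 30, ops), (Omega, 2, 32, Vic, 18, 10, rd), (Omega, 25, 7, Bo, 25, 23, mkt), (Omega, 25, 7, Bo, 25, 30, ops), (Zephyr, 25, 27, Bo, 25, 23, mkt), (Zephyr, 25, 27, Bo, 25, 30, ops)}
π_{sid, qty} gives {(1, 23), (1, 30), (15, 23), (15, 30), (27, 23), (27, 30), (32, 10), (39, 23), (39, 30), (7, 23), (7, 30)}.
Filtering on qty = 10 leaves {(32, 10)}.

{(32, 10)}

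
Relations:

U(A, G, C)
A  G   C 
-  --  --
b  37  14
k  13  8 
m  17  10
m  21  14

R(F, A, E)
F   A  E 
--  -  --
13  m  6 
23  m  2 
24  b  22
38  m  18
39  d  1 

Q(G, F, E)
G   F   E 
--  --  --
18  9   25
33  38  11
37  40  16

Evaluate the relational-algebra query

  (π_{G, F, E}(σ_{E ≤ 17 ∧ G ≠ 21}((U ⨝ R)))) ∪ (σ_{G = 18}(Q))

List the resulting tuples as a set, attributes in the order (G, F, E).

{(17, 13, 6), (17, 23, 2), (18, 9, 25)}

U ⋈ R (natural join on A): {(b, 37, 14, 24, 22), (m, 17, 10, 13, 6), (m, 17, 10, 23, 2), (m, 17, 10, 38, 18), (m, 21, 14, 13, 6), (m, 21, 14, 23, 2), (m, 21, 14, 38, 18)}
Filtering on E ≤ 17 ∧ G ≠ 21 leaves {(m, 17, 10, 13, 6), (m, 17, 10, 23, 2)}.
Keep only column(s) G, F, E: {(17, 13, 6), (17, 23, 2)}
Filtering on G = 18 leaves {(18, 9, 25)}.
Union: {(17, 13, 6), (17, 23, 2)} with {(18, 9, 25)} → {(17, 13, 6), (17, 23, 2), (18, 9, 25)}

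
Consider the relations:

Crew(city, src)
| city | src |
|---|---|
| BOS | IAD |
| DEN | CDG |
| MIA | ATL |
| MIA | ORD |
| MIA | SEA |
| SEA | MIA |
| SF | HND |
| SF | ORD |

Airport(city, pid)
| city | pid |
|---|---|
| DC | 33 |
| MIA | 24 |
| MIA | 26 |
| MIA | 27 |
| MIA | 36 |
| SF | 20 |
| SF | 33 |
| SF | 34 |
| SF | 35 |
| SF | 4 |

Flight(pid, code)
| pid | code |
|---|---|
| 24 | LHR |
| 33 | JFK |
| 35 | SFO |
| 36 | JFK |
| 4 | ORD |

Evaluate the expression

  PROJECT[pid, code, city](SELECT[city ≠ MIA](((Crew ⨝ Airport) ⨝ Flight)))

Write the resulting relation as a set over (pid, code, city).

{(33, JFK, SF), (35, SFO, SF), (4, ORD, SF)}

Natural join on city: {(MIA, ATL, 24), (MIA, ATL, 26), (MIA, ATL, 27), (MIA, ATL, 36), (MIA, ORD, 24), (MIA, ORD, 26), (MIA, ORD, 27), (MIA, ORD, 36), (MIA, SEA, 24), (MIA, SEA, 26), (MIA, SEA, 27), (MIA, SEA, 36), (SF, HND, 20), (SF, HND, 33), (SF, HND, 34), (SF, HND, 35), (SF, HND, 4), (SF, ORD, 20), (SF, ORD, 33), (SF, ORD, 34), (SF, ORD, 35), (SF, ORD, 4)}
Natural join on pid: {(MIA, ATL, 24, LHR), (MIA, ATL, 36, JFK), (MIA, ORD, 24, LHR), (MIA, ORD, 36, JFK), (MIA, SEA, 24, LHR), (MIA, SEA, 36, JFK), (SF, HND, 33, JFK), (SF, HND, 35, SFO), (SF, HND, 4, ORD), (SF, ORD, 33, JFK), (SF, ORD, 35, SFO), (SF, ORD, 4, ORD)}
Apply σ_{city ≠ MIA}; surviving tuples: {(SF, HND, 33, JFK), (SF, HND, 35, SFO), (SF, HND, 4, ORD), (SF, ORD, 33, JFK), (SF, ORD, 35, SFO), (SF, ORD, 4, ORD)}
Keep only column(s) pid, code, city (3 duplicate(s) eliminated): {(33, JFK, SF), (35, SFO, SF), (4, ORD, SF)}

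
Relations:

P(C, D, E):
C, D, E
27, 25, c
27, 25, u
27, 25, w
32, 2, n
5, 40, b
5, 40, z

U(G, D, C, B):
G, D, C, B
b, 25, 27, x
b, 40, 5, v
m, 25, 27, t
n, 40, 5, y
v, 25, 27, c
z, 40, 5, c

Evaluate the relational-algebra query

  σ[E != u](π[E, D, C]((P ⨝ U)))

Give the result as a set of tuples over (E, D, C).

{(b, 40, 5), (c, 25, 27), (w, 25, 27), (z, 40, 5)}

P ⋈ U (natural join on C, D): {(27, 25, c, b, x), (27, 25, c, m, t), (27, 25, c, v, c), (27, 25, u, b, x), (27, 25, u, m, t), (27, 25, u, v, c), (27, 25, w, b, x), (27, 25, w, m, t), (27, 25, w, v, c), (5, 40, b, b, v), (5, 40, b, n, y), (5, 40, b, z, c), (5, 40, z, b, v), (5, 40, z, n, y), (5, 40, z, z, c)}
Projecting to E, D, C (10 duplicate(s) eliminated): {(b, 40, 5), (c, 25, 27), (u, 25, 27), (w, 25, 27), (z, 40, 5)}
σ[E != u]: keep tuples satisfying E != u → {(b, 40, 5), (c, 25, 27), (w, 25, 27), (z, 40, 5)}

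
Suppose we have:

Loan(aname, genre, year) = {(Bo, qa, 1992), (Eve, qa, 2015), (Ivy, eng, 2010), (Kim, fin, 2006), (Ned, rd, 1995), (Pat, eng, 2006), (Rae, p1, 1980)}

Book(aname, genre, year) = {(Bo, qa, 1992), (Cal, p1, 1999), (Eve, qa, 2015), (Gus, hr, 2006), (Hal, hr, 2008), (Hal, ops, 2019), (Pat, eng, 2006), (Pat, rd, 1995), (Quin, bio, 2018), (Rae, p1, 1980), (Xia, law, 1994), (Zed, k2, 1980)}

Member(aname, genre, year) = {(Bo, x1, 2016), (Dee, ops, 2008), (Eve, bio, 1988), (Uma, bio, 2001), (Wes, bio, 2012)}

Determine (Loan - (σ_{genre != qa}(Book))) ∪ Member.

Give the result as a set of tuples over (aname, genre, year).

Apply σ_{genre != qa}; surviving tuples: {(Cal, p1, 1999), (Gus, hr, 2006), (Hal, hr, 2008), (Hal, ops, 2019), (Pat, eng, 2006), (Pat, rd, 1995), (Quin, bio, 2018), (Rae, p1, 1980), (Xia, law, 1994), (Zed, k2, 1980)}
Set difference of the two operands is {(Bo, qa, 1992), (Eve, qa, 2015), (Ivy, eng, 2010), (Kim, fin, 2006), (Ned, rd, 1995)}.
Set union of the two operands is {(Bo, qa, 1992), (Bo, x1, 2016), (Dee, ops, 2008), (Eve, bio, 1988), (Eve, qa, 2015), (Ivy, eng, 2010), (Kim, fin, 2006), (Ned, rd, 1995), (Uma, bio, 2001), (Wes, bio, 2012)}.

{(Bo, qa, 1992), (Bo, x1, 2016), (Dee, ops, 2008), (Eve, bio, 1988), (Eve, qa, 2015), (Ivy, eng, 2010), (Kim, fin, 2006), (Ned, rd, 1995), (Uma, bio, 2001), (Wes, bio, 2012)}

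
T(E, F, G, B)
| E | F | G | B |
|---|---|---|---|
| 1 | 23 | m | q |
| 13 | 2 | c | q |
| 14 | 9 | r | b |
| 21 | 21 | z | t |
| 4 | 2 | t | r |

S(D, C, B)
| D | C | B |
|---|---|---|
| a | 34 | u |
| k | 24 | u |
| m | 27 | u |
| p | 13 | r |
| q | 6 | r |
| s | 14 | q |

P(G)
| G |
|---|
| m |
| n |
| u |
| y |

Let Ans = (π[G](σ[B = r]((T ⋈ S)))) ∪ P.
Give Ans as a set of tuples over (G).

Natural join on B: {(1, 23, m, q, s, 14), (13, 2, c, q, s, 14), (4, 2, t, r, p, 13), (4, 2, t, r, q, 6)}
Filtering on B = r leaves {(4, 2, t, r, p, 13), (4, 2, t, r, q, 6)}.
Projecting to G (1 duplicate(s) eliminated): {t}
Set union of the two operands is {m, n, t, u, y}.

{m, n, t, u, y}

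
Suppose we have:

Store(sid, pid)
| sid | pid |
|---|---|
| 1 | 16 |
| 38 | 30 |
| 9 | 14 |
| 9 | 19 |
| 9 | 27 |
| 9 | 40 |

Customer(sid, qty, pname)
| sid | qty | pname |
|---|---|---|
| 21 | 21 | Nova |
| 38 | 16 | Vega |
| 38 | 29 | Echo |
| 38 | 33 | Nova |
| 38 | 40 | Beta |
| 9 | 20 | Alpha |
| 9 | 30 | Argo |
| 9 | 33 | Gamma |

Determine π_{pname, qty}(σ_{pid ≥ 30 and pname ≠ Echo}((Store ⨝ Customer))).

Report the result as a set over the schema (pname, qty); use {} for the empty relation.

{(Alpha, 20), (Argo, 30), (Beta, 40), (Gamma, 33), (Nova, 33), (Vega, 16)}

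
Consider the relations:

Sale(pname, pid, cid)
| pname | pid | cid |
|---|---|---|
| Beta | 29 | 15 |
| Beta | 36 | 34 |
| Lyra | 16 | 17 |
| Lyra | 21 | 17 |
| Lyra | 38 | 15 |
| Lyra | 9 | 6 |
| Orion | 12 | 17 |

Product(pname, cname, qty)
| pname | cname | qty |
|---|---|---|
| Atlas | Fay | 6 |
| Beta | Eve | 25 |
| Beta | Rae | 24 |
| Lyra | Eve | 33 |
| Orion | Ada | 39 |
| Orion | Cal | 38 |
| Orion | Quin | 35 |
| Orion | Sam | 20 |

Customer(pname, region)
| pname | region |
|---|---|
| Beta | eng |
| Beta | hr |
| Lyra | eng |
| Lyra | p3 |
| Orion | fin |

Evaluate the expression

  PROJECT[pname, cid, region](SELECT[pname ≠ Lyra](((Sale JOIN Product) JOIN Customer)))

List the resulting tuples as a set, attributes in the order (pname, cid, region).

Sale ⋈ Product (natural join on pname): {(Beta, 29, 15, Eve, 25), (Beta, 29, 15, Rae, 24), (Beta, 36, 34, Eve, 25), (Beta, 36, 34, Rae, 24), (Lyra, 16, 17, Eve, 33), (Lyra, 21, 17, Eve, 33), (Lyra, 38, 15, Eve, 33), (Lyra, 9, 6, Eve, 33), (Orion, 12, 17, Ada, 39), (Orion, 12, 17, Cal, 38), (Orion, 12, 17, Quin, 35), (Orion, 12, 17, Sam, 20)}
(Sale JOIN Product) ⋈ Customer (natural join on pname): {(Beta, 29, 15, Eve, 25, eng), (Beta, 29, 15, Eve, 25, hr), (Beta, 29, 15, Rae, 24, eng), (Beta, 29, 15, Rae, 24, hr), (Beta, 36, 34, Eve, 25, eng), (Beta, 36, 34, Eve, 25, hr), (Beta, 36, 34, Rae, 24, eng), (Beta, 36, 34, Rae, 24, hr), (Lyra, 16, 17, Eve, 33, eng), (Lyra, 16, 17, Eve, 33, p3), (Lyra, 21, 17, Eve, 33, eng), (Lyra, 21, 17, Eve, 33, p3), (Lyra, 38, 15, Eve, 33, eng), (Lyra, 38, 15, Eve, 33, p3), (Lyra, 9, 6, Eve, 33, eng), (Lyra, 9, 6, Eve, 33, p3), (Orion, 12, 17, Ada, 39, fin), (Orion, 12, 17, Cal, 38, fin), (Orion, 12, 17, Quin, 35, fin), (Orion, 12, 17, Sam, 20, fin)}
σ[pname ≠ Lyra]: keep tuples satisfying pname ≠ Lyra → {(Beta, 29, 15, Eve, 25, eng), (Beta, 29, 15, Eve, 25, hr), (Beta, 29, 15, Rae, 24, eng), (Beta, 29, 15, Rae, 24, hr), (Beta, 36, 34, Eve, 25, eng), (Beta, 36, 34, Eve, 25, hr), (Beta, 36, 34, Rae, 24, eng), (Beta, 36, 34, Rae, 24, hr), (Orion, 12, 17, Ada, 39, fin), (Orion, 12, 17, Cal, 38, fin), (Orion, 12, 17, Quin, 35, fin), (Orion, 12, 17, Sam, 20, fin)}
Projecting to pname, cid, region (7 duplicate(s) eliminated): {(Beta, 15, eng), (Beta, 15, hr), (Beta, 34, eng), (Beta, 34, hr), (Orion, 17, fin)}

{(Beta, 15, eng), (Beta, 15, hr), (Beta, 34, eng), (Beta, 34, hr), (Orion, 17, fin)}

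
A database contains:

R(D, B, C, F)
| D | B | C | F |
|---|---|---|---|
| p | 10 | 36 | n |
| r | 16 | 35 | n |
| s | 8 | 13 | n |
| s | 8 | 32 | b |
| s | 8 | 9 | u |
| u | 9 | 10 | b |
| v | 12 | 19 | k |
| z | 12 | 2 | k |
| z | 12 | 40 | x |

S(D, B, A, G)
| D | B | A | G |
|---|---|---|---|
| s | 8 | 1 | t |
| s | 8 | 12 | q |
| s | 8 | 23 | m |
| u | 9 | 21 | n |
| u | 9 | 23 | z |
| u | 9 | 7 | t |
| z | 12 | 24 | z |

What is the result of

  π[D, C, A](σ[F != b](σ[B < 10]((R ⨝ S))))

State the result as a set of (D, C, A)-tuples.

{(s, 13, 1), (s, 13, 12), (s, 13, 23), (s, 9, 1), (s, 9, 12), (s, 9, 23)}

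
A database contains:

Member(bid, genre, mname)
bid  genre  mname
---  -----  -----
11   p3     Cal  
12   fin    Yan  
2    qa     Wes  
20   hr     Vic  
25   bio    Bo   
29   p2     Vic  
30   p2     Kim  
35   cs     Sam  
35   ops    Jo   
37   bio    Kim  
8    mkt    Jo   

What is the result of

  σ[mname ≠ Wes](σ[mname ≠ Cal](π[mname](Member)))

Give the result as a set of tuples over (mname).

π_{mname} gives {Bo, Cal, Jo, Kim, Sam, Vic, Wes, Yan} (3 duplicate(s) eliminated).
Apply σ_{mname ≠ Cal}; surviving tuples: {Bo, Jo, Kim, Sam, Vic, Wes, Yan}
Apply σ_{mname ≠ Wes}; surviving tuples: {Bo, Jo, Kim, Sam, Vic, Yan}

{Bo, Jo, Kim, Sam, Vic, Yan}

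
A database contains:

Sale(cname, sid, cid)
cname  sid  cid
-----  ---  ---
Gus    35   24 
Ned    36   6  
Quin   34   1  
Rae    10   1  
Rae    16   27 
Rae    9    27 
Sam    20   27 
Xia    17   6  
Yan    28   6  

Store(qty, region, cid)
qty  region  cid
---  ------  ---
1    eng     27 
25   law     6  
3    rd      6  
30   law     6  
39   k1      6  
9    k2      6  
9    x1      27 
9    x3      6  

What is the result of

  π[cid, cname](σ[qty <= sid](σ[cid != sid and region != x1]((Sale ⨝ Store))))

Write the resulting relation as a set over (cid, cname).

{(27, Rae), (27, Sam), (6, Ned), (6, Xia), (6, Yan)}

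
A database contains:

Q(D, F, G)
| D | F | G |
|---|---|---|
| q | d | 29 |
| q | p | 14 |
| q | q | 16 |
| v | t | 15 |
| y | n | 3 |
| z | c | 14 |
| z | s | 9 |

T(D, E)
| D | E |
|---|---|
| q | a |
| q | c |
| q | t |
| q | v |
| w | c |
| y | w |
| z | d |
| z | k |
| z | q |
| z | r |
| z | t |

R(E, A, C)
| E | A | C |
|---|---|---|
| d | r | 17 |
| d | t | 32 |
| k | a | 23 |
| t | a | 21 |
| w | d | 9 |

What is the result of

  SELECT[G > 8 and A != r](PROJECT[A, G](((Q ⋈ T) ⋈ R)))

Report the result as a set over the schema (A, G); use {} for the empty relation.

Natural join on D: {(q, d, 29, a), (q, d, 29, c), (q, d, 29, t), (q, d, 29, v), (q, p, 14, a), (q, p, 14, c), (q, p, 14, t), (q, p, 14, v), (q, q, 16, a), (q, q, 16, c), (q, q, 16, t), (q, q, 16, v), (y, n, 3, w), (z, c, 14, d), (z, c, 14, k), (z, c, 14, q), (z, c, 14, r), (z, c, 14, t), (z, s, 9, d), (z, s, 9, k), (z, s, 9, q), (z, s, 9, r), (z, s, 9, t)}
Natural join on E: {(q, d, 29, t, a, 21), (q, p, 14, t, a, 21), (q, q, 16, t, a, 21), (y, n, 3, w, d, 9), (z, c, 14, d, r, 17), (z, c, 14, d, t, 32), (z, c, 14, k, a, 23), (z, c, 14, t, a, 21), (z, s, 9, d, r, 17), (z, s, 9, d, t, 32), (z, s, 9, k, a, 23), (z, s, 9, t, a, 21)}
π[A, G]: project onto (A, G) (3 duplicate(s) eliminated) → {(a, 14), (a, 16), (a, 29), (a, 9), (d, 3), (r, 14), (r, 9), (t, 14), (t, 9)}
Apply σ_{G > 8 and A != r}; surviving tuples: {(a, 14), (a, 16), (a, 29), (a, 9), (t, 14), (t, 9)}

{(a, 14), (a, 16), (a, 29), (a, 9), (t, 14), (t, 9)}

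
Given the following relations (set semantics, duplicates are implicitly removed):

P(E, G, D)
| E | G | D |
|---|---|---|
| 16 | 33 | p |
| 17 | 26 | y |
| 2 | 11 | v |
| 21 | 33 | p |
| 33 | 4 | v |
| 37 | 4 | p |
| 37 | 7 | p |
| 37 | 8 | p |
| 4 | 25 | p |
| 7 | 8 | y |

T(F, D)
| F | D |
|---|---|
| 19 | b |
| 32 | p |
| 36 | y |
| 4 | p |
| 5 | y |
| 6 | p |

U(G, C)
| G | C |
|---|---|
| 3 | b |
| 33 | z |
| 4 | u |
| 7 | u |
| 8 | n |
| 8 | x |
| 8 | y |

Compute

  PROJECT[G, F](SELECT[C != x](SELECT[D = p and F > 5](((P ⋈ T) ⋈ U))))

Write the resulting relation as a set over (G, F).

{(33, 32), (33, 6), (4, 32), (4, 6), (7, 32), (7, 6), (8, 32), (8, 6)}

Natural join on D: {(16, 33, p, 32), (16, 33, p, 4), (16, 33, p, 6), (17, 26, y, 36), (17, 26, y, 5), (21, 33, p, 32), (21, 33, p, 4), (21, 33, p, 6), (37, 4, p, 32), (37, 4, p, 4), (37, 4, p, 6), (37, 7, p, 32), (37, 7, p, 4), (37, 7, p, 6), (37, 8, p, 32), (37, 8, p, 4), (37, 8, p, 6), (4, 25, p, 32), (4, 25, p, 4), (4, 25, p, 6), (7, 8, y, 36), (7, 8, y, 5)}
Natural join on G: {(16, 33, p, 32, z), (16, 33, p, 4, z), (16, 33, p, 6, z), (21, 33, p, 32, z), (21, 33, p, 4, z), (21, 33, p, 6, z), (37, 4, p, 32, u), (37, 4, p, 4, u), (37, 4, p, 6, u), (37, 7, p, 32, u), (37, 7, p, 4, u), (37, 7, p, 6, u), (37, 8, p, 32, n), (37, 8, p, 32, x), (37, 8, p, 32, y), (37, 8, p, 4, n), (37, 8, p, 4, x), (37, 8, p, 4, y), (37, 8, p, 6, n), (37, 8, p, 6, x), (37, 8, p, 6, y), (7, 8, y, 36, n), (7, 8, y, 36, x), (7, 8, y, 36, y), (7, 8, y, 5, n), (7, 8, y, 5, x), (7, 8, y, 5, y)}
Selection D = p and F > 5: {(16, 33, p, 32, z), (16, 33, p, 6, z), (21, 33, p, 32, z), (21, 33, p, 6, z), (37, 4, p, 32, u), (37, 4, p, 6, u), (37, 7, p, 32, u), (37, 7, p, 6, u), (37, 8, p, 32, n), (37, 8, p, 32, x), (37, 8, p, 32, y), (37, 8, p, 6, n), (37, 8, p, 6, x), (37, 8, p, 6, y)}
Selection C != x: {(16, 33, p, 32, z), (16, 33, p, 6, z), (21, 33, p, 32, z), (21, 33, p, 6, z), (37, 4, p, 32, u), (37, 4, p, 6, u), (37, 7, p, 32, u), (37, 7, p, 6, u), (37, 8, p, 32, n), (37, 8, p, 32, y), (37, 8, p, 6, n), (37, 8, p, 6, y)}
Keep only column(s) G, F (4 duplicate(s) eliminated): {(33, 32), (33, 6), (4, 32), (4, 6), (7, 32), (7, 6), (8, 32), (8, 6)}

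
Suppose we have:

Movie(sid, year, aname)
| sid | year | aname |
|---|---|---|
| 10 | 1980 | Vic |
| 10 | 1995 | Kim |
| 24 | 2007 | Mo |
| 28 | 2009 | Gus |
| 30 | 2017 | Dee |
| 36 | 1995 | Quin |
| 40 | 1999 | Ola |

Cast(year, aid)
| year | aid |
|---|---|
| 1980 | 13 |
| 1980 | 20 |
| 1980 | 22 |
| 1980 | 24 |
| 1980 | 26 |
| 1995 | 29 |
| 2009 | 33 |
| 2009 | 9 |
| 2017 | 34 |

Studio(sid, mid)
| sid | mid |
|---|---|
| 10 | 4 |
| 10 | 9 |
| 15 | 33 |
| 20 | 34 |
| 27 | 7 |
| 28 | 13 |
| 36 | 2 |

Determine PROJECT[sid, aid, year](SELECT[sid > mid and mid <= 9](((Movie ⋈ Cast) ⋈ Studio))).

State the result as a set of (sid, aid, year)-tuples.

Joining Movie and Cast on year yields {(10, 1980, Vic, 13), (10, 1980, Vic, 20), (10, 1980, Vic, 22), (10, 1980, Vic, 24), (10, 1980, Vic, 26), (10, 1995, Kim, 29), (28, 2009, Gus, 33), (28, 2009, Gus, 9), (30, 2017, Dee, 34), (36, 1995, Quin, 29)}.
Joining (Movie ⋈ Cast) and Studio on sid yields {(10, 1980, Vic, 13, 4), (10, 1980, Vic, 13, 9), (10, 1980, Vic, 20, 4), (10, 1980, Vic, 20, 9), (10, 1980, Vic, 22, 4), (10, 1980, Vic, 22, 9), (10, 1980, Vic, 24, 4), (10, 1980, Vic, 24, 9), (10, 1980, Vic, 26, 4), (10, 1980, Vic, 26, 9), (10, 1995, Kim, 29, 4), (10, 1995, Kim, 29, 9), (28, 2009, Gus, 33, 13), (28, 2009, Gus, 9, 13), (36, 1995, Quin, 29, 2)}.
σ[sid > mid and mid <= 9]: keep tuples satisfying sid > mid and mid <= 9 → {(10, 1980, Vic, 13, 4), (10, 1980, Vic, 13, 9), (10, 1980, Vic, 20, 4), (10, 1980, Vic, 20, 9), (10, 1980, Vic, 22, 4), (10, 1980, Vic, 22, 9), (10, 1980, Vic, 24, 4), (10, 1980, Vic, 24, 9), (10, 1980, Vic, 26, 4), (10, 1980, Vic, 26, 9), (10, 1995, Kim, 29, 4), (10, 1995, Kim, 29, 9), (36, 1995, Quin, 29, 2)}
Keep only column(s) sid, aid, year (6 duplicate(s) eliminated): {(10, 13, 1980), (10, 20, 1980), (10, 22, 1980), (10, 24, 1980), (10, 26, 1980), (10, 29, 1995), (36, 29, 1995)}

{(10, 13, 1980), (10, 20, 1980), (10, 22, 1980), (10, 24, 1980), (10, 26, 1980), (10, 29, 1995), (36, 29, 1995)}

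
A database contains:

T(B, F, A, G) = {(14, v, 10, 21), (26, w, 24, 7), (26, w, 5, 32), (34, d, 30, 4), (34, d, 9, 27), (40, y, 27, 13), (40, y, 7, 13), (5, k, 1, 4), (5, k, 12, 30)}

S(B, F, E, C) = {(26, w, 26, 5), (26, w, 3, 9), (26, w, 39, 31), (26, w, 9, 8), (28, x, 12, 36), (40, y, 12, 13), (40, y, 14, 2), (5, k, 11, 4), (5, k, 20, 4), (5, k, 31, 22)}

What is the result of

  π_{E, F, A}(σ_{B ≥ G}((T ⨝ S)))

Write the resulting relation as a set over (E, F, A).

Natural join on B, F: {(26, w, 24, 7, 26, 5), (26, w, 24, 7, 3, 9), (26, w, 24, 7, 39, 31), (26, w, 24, 7, 9, 8), (26, w, 5, 32, 26, 5), (26, w, 5, 32, 3, 9), (26, w, 5, 32, 39, 31), (26, w, 5, 32, 9, 8), (40, y, 27, 13, 12, 13), (40, y, 27, 13, 14, 2), (40, y, 7, 13, 12, 13), (40, y, 7, 13, 14, 2), (5, k, 1, 4, 11, 4), (5, k, 1, 4, 20, 4), (5, k, 1, 4, 31, 22), (5, k, 12, 30, 11, 4), (5, k, 12, 30, 20, 4), (5, k, 12, 30, 31, 22)}
σ[B ≥ G]: keep tuples satisfying B ≥ G → {(26, w, 24, 7, 26, 5), (26, w, 24, 7, 3, 9), (26, w, 24, 7, 39, 31), (26, w, 24, 7, 9, 8), (40, y, 27, 13, 12, 13), (40, y, 27, 13, 14, 2), (40, y, 7, 13, 12, 13), (40, y, 7, 13, 14, 2), (5, k, 1, 4, 11, 4), (5, k, 1, 4, 20, 4), (5, k, 1, 4, 31, 22)}
Keep only column(s) E, F, A: {(11, k, 1), (12, y, 27), (12, y, 7), (14, y, 27), (14, y, 7), (20, k, 1), (26, w, 24), (3, w, 24), (31, k, 1), (39, w, 24), (9, w, 24)}

{(11, k, 1), (12, y, 27), (12, y, 7), (14, y, 27), (14, y, 7), (20, k, 1), (26, w, 24), (3, w, 24), (31, k, 1), (39, w, 24), (9, w, 24)}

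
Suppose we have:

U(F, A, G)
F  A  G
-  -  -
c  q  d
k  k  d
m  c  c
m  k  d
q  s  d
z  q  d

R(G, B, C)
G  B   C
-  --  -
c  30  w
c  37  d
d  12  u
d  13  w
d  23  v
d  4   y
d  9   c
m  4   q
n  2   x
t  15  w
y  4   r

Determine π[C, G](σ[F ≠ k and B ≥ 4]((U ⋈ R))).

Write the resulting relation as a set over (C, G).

{(c, d), (d, c), (u, d), (v, d), (w, c), (w, d), (y, d)}

Joining U and R on G yields {(c, q, d, 12, u), (c, q, d, 13, w), (c, q, d, 23, v), (c, q, d, 4, y), (c, q, d, 9, c), (k, k, d, 12, u), (k, k, d, 13, w), (k, k, d, 23, v), (k, k, d, 4, y), (k, k, d, 9, c), (m, c, c, 30, w), (m, c, c, 37, d), (m, k, d, 12, u), (m, k, d, 13, w), (m, k, d, 23, v), (m, k, d, 4, y), (m, k, d, 9, c), (q, s, d, 12, u), (q, s, d, 13, w), (q, s, d, 23, v), (q, s, d, 4, y), (q, s, d, 9, c), (z, q, d, 12, u), (z, q, d, 13, w), (z, q, d, 23, v), (z, q, d, 4, y), (z, q, d, 9, c)}.
σ[F ≠ k and B ≥ 4]: keep tuples satisfying F ≠ k and B ≥ 4 → {(c, q, d, 12, u), (c, q, d, 13, w), (c, q, d, 23, v), (c, q, d, 4, y), (c, q, d, 9, c), (m, c, c, 30, w), (m, c, c, 37, d), (m, k, d, 12, u), (m, k, d, 13, w), (m, k, d, 23, v), (m, k, d, 4, y), (m, k, d, 9, c), (q, s, d, 12, u), (q, s, d, 13, w), (q, s, d, 23, v), (q, s, d, 4, y), (q, s, d, 9, c), (z, q, d, 12, u), (z, q, d, 13, w), (z, q, d, 23, v), (z, q, d, 4, y), (z, q, d, 9, c)}
Keep only column(s) C, G (15 duplicate(s) eliminated): {(c, d), (d, c), (u, d), (v, d), (w, c), (w, d), (y, d)}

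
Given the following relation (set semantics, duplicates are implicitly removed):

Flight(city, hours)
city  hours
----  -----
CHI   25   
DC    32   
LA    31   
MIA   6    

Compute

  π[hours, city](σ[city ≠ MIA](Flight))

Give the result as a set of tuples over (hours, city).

{(25, CHI), (31, LA), (32, DC)}

Filtering on city ≠ MIA leaves {(CHI, 25), (DC, 32), (LA, 31)}.
π_{hours, city} gives {(25, CHI), (31, LA), (32, DC)}.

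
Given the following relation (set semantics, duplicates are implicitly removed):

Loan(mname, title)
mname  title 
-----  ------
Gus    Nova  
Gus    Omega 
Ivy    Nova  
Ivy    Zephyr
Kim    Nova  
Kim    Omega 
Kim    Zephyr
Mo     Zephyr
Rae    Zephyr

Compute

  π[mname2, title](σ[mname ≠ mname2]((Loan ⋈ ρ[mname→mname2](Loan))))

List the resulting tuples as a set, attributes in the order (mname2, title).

{(Gus, Nova), (Gus, Omega), (Ivy, Nova), (Ivy, Zephyr), (Kim, Nova), (Kim, Omega), (Kim, Zephyr), (Mo, Zephyr), (Rae, Zephyr)}

ρ[mname→mname2]: schema becomes (mname2, title); tuples unchanged.
Natural join on title: {(Gus, Nova, Gus), (Gus, Nova, Ivy), (Gus, Nova, Kim), (Gus, Omega, Gus), (Gus, Omega, Kim), (Ivy, Nova, Gus), (Ivy, Nova, Ivy), (Ivy, Nova, Kim), (Ivy, Zephyr, Ivy), (Ivy, Zephyr, Kim), (Ivy, Zephyr, Mo), (Ivy, Zephyr, Rae), (Kim, Nova, Gus), (Kim, Nova, Ivy), (Kim, Nova, Kim), (Kim, Omega, Gus), (Kim, Omega, Kim), (Kim, Zephyr, Ivy), (Kim, Zephyr, Kim), (Kim, Zephyr, Mo), (Kim, Zephyr, Rae), (Mo, Zephyr, Ivy), (Mo, Zephyr, Kim), (Mo, Zephyr, Mo), (Mo, Zephyr, Rae), (Rae, Zephyr, Ivy), (Rae, Zephyr, Kim), (Rae, Zephyr, Mo), (Rae, Zephyr, Rae)}
Apply σ_{mname ≠ mname2}; surviving tuples: {(Gus, Nova, Ivy), (Gus, Nova, Kim), (Gus, Omega, Kim), (Ivy, Nova, Gus), (Ivy, Nova, Kim), (Ivy, Zephyr, Kim), (Ivy, Zephyr, Mo), (Ivy, Zephyr, Rae), (Kim, Nova, Gus), (Kim, Nova, Ivy), (Kim, Omega, Gus), (Kim, Zephyr, Ivy), (Kim, Zephyr, Mo), (Kim, Zephyr, Rae), (Mo, Zephyr, Ivy), (Mo, Zephyr, Kim), (Mo, Zephyr, Rae), (Rae, Zephyr, Ivy), (Rae, Zephyr, Kim), (Rae, Zephyr, Mo)}
π_{mname2, title} gives {(Gus, Nova), (Gus, Omega), (Ivy, Nova), (Ivy, Zephyr), (Kim, Nova), (Kim, Omega), (Kim, Zephyr), (Mo, Zephyr), (Rae, Zephyr)} (11 duplicate(s) eliminated).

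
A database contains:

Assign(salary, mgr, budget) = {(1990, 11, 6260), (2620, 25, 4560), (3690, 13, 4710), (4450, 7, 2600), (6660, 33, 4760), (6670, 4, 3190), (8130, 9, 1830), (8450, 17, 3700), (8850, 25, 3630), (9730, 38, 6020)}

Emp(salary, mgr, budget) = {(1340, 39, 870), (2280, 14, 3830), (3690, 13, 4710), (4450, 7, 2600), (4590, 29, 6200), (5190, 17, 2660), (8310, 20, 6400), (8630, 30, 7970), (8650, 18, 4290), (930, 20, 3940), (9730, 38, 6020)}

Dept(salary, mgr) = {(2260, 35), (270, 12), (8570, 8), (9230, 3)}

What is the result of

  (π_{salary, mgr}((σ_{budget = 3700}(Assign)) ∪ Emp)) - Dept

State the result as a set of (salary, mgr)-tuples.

Selection budget = 3700: {(8450, 17, 3700)}
Union: {(8450, 17, 3700)} with {(1340, 39, 870), (2280, 14, 3830), (3690, 13, 4710), (4450, 7, 2600), (4590, 29, 6200), (5190, 17, 2660), (8310, 20, 6400), (8630, 30, 7970), (8650, 18, 4290), (930, 20, 3940), (9730, 38, 6020)} → {(1340, 39, 870), (2280, 14, 3830), (3690, 13, 4710), (4450, 7, 2600), (4590, 29, 6200), (5190, 17, 2660), (8310, 20, 6400), (8450, 17, 3700), (8630, 30, 7970), (8650, 18, 4290), (930, 20, 3940), (9730, 38, 6020)}
Projecting to salary, mgr: {(1340, 39), (2280, 14), (3690, 13), (4450, 7), (4590, 29), (5190, 17), (8310, 20), (8450, 17), (8630, 30), (8650, 18), (930, 20), (9730, 38)}
Difference: {(1340, 39), (2280, 14), (3690, 13), (4450, 7), (4590, 29), (5190, 17), (8310, 20), (8450, 17), (8630, 30), (8650, 18), (930, 20), (9730, 38)} with {(2260, 35), (270, 12), (8570, 8), (9230, 3)} → {(1340, 39), (2280, 14), (3690, 13), (4450, 7), (4590, 29), (5190, 17), (8310, 20), (8450, 17), (8630, 30), (8650, 18), (930, 20), (9730, 38)}

{(1340, 39), (2280, 14), (3690, 13), (4450, 7), (4590, 29), (5190, 17), (8310, 20), (8450, 17), (8630, 30), (8650, 18), (930, 20), (9730, 38)}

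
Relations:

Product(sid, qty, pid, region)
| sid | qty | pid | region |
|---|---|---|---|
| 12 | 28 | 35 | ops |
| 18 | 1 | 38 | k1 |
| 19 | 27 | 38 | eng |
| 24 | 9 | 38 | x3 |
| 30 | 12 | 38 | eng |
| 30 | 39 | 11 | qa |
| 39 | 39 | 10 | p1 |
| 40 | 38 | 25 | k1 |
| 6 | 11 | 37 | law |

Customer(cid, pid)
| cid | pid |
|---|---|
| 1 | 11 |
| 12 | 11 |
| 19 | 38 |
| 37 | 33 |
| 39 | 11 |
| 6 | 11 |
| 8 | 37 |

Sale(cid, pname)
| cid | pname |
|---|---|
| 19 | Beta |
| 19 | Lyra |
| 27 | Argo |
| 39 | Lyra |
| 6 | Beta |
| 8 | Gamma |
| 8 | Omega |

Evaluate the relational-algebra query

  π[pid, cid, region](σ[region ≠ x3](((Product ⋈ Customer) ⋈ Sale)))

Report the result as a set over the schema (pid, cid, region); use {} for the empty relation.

{(11, 39, qa), (11, 6, qa), (37, 8, law), (38, 19, eng), (38, 19, k1)}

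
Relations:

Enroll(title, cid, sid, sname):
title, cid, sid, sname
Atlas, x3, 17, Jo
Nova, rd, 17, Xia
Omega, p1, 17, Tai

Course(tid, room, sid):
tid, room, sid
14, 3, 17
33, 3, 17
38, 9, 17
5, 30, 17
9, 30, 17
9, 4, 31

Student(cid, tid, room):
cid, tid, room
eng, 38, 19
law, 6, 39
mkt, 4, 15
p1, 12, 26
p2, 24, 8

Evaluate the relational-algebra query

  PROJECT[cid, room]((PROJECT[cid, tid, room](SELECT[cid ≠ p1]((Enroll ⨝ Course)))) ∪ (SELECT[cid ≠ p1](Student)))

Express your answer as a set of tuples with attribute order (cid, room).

Enroll ⋈ Course (natural join on sid): {(Atlas, x3, 17, Jo, 14, 3), (Atlas, x3, 17, Jo, 33, 3), (Atlas, x3, 17, Jo, 38, 9), (Atlas, x3, 17, Jo, 5, 30), (Atlas, x3, 17, Jo, 9, 30), (Nova, rd, 17, Xia, 14, 3), (Nova, rd, 17, Xia, 33, 3), (Nova, rd, 17, Xia, 38, 9), (Nova, rd, 17, Xia, 5, 30), (Nova, rd, 17, Xia, 9, 30), (Omega, p1, 17, Tai, 14, 3), (Omega, p1, 17, Tai, 33, 3), (Omega, p1, 17, Tai, 38, 9), (Omega, p1, 17, Tai, 5, 30), (Omega, p1, 17, Tai, 9, 30)}
Apply σ_{cid ≠ p1}; surviving tuples: {(Atlas, x3, 17, Jo, 14, 3), (Atlas, x3, 17, Jo, 33, 3), (Atlas, x3, 17, Jo, 38, 9), (Atlas, x3, 17, Jo, 5, 30), (Atlas, x3, 17, Jo, 9, 30), (Nova, rd, 17, Xia, 14, 3), (Nova, rd, 17, Xia, 33, 3), (Nova, rd, 17, Xia, 38, 9), (Nova, rd, 17, Xia, 5, 30), (Nova, rd, 17, Xia, 9, 30)}
π[cid, tid, room]: project onto (cid, tid, room) → {(rd, 14, 3), (rd, 33, 3), (rd, 38, 9), (rd, 5, 30), (rd, 9, 30), (x3, 14, 3), (x3, 33, 3), (x3, 38, 9), (x3, 5, 30), (x3, 9, 30)}
Apply σ_{cid ≠ p1}; surviving tuples: {(eng, 38, 19), (law, 6, 39), (mkt, 4, 15), (p2, 24, 8)}
Set union of the two operands is {(eng, 38, 19), (law, 6, 39), (mkt, 4, 15), (p2, 24, 8), (rd, 14, 3), (rd, 33, 3), (rd, 38, 9), (rd, 5, 30), (rd, 9, 30), (x3, 14, 3), (x3, 33, 3), (x3, 38, 9), (x3, 5, 30), (x3, 9, 30)}.
π[cid, room]: project onto (cid, room) (4 duplicate(s) eliminated) → {(eng, 19), (law, 39), (mkt, 15), (p2, 8), (rd, 3), (rd, 30), (rd, 9), (x3, 3), (x3, 30), (x3, 9)}

{(eng, 19), (law, 39), (mkt, 15), (p2, 8), (rd, 3), (rd, 30), (rd, 9), (x3, 3), (x3, 30), (x3, 9)}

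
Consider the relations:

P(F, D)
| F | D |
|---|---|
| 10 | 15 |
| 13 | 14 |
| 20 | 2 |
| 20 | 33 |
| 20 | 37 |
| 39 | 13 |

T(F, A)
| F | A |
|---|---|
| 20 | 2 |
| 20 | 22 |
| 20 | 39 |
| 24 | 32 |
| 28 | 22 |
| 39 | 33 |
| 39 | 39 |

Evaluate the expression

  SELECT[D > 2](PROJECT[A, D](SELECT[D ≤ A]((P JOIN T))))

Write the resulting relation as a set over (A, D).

P ⋈ T (natural join on F): {(20, 2, 2), (20, 2, 22), (20, 2, 39), (20, 33, 2), (20, 33, 22), (20, 33, 39), (20, 37, 2), (20, 37, 22), (20, 37, 39), (39, 13, 33), (39, 13, 39)}
Apply σ_{D ≤ A}; surviving tuples: {(20, 2, 2), (20, 2, 22), (20, 2, 39), (20, 33, 39), (20, 37, 39), (39, 13, 33), (39, 13, 39)}
Projecting to A, D: {(2, 2), (22, 2), (33, 13), (39, 13), (39, 2), (39, 33), (39, 37)}
Apply σ_{D > 2}; surviving tuples: {(33, 13), (39, 13), (39, 33), (39, 37)}

{(33, 13), (39, 13), (39, 33), (39, 37)}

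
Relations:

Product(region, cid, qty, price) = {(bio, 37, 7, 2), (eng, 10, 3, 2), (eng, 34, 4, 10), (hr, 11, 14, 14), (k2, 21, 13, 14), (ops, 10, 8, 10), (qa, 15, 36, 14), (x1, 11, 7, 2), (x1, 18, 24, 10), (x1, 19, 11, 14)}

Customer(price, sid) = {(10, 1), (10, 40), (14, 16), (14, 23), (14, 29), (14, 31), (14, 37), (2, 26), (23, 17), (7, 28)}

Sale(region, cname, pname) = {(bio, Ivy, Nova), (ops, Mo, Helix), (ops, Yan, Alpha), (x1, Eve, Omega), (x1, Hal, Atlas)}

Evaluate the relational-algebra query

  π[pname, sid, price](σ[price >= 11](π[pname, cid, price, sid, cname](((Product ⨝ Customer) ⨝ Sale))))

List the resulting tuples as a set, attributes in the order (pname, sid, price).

{(Atlas, 16, 14), (Atlas, 23, 14), (Atlas, 29, 14), (Atlas, 31, 14), (Atlas, 37, 14), (Omega, 16, 14), (Omega, 23, 14), (Omega, 29, 14), (Omega, 31, 14), (Omega, 37, 14)}

Joining Product and Customer on price yields {(bio, 37, 7, 2, 26), (eng, 10, 3, 2, 26), (eng, 34, 4, 10, 1), (eng, 34, 4, 10, 40), (hr, 11, 14, 14, 16), (hr, 11, 14, 14, 23), (hr, 11, 14, 14, 29), (hr, 11, 14, 14, 31), (hr, 11, 14, 14, 37), (k2, 21, 13, 14, 16), (k2, 21, 13, 14, 23), (k2, 21, 13, 14, 29), (k2, 21, 13, 14, 31), (k2, 21, 13, 14, 37), (ops, 10, 8, 10, 1), (ops, 10, 8, 10, 40), (qa, 15, 36, 14, 16), (qa, 15, 36, 14, 23), (qa, 15, 36, 14, 29), (qa, 15, 36, 14, 31), (qa, 15, 36, 14, 37), (x1, 11, 7, 2, 26), (x1, 18, 24, 10, 1), (x1, 18, 24, 10, 40), (x1, 19, 11, 14, 16), (x1, 19, 11, 14, 23), (x1, 19, 11, 14, 29), (x1, 19, 11, 14, 31), (x1, 19, 11, 14, 37)}.
Joining (Product ⨝ Customer) and Sale on region yields {(bio, 37, 7, 2, 26, Ivy, Nova), (ops, 10, 8, 10, 1, Mo, Helix), (ops, 10, 8, 10, 1, Yan, Alpha), (ops, 10, 8, 10, 40, Mo, Helix), (ops, 10, 8, 10, 40, Yan, Alpha), (x1, 11, 7, 2, 26, Eve, Omega), (x1, 11, 7, 2, 26, Hal, Atlas), (x1, 18, 24, 10, 1, Eve, Omega), (x1, 18, 24, 10, 1, Hal, Atlas), (x1, 18, 24, 10, 40, Eve, Omega), (x1, 18, 24, 10, 40, Hal, Atlas), (x1, 19, 11, 14, 16, Eve, Omega), (x1, 19, 11, 14, 16, Hal, Atlas), (x1, 19, 11, 14, 23, Eve, Omega), (x1, 19, 11, 14, 23, Hal, Atlas), (x1, 19, 11, 14, 29, Eve, Omega), (x1, 19, 11, 14, 29, Hal, Atlas), (x1, 19, 11, 14, 31, Eve, Omega), (x1, 19, 11, 14, 31, Hal, Atlas), (x1, 19, 11, 14, 37, Eve, Omega), (x1, 19, 11, 14, 37, Hal, Atlas)}.
Projecting to pname, cid, price, sid, cname: {(Alpha, 10, 10, 1, Yan), (Alpha, 10, 10, 40, Yan), (Atlas, 11, 2, 26, Hal), (Atlas, 18, 10, 1, Hal), (Atlas, 18, 10, 40, Hal), (Atlas, 19, 14, 16, Hal), (Atlas, 19, 14, 23, Hal), (Atlas, 19, 14, 29, Hal), (Atlas, 19, 14, 31, Hal), (Atlas, 19, 14, 37, Hal), (Helix, 10, 10, 1, Mo), (Helix, 10, 10, 40, Mo), (Nova, 37, 2, 26, Ivy), (Omega, 11, 2, 26, Eve), (Omega, 18, 10, 1, Eve), (Omega, 18, 10, 40, Eve), (Omega, 19, 14, 16, Eve), (Omega, 19, 14, 23, Eve), (Omega, 19, 14, 29, Eve), (Omega, 19, 14, 31, Eve), (Omega, 19, 14, 37, Eve)}
Filtering on price >= 11 leaves {(Atlas, 19, 14, 16, Hal), (Atlas, 19, 14, 23, Hal), (Atlas, 19, 14, 29, Hal), (Atlas, 19, 14, 31, Hal), (Atlas, 19, 14, 37, Hal), (Omega, 19, 14, 16, Eve), (Omega, 19, 14, 23, Eve), (Omega, 19, 14, 29, Eve), (Omega, 19, 14, 31, Eve), (Omega, 19, 14, 37, Eve)}.
Projecting to pname, sid, price: {(Atlas, 16, 14), (Atlas, 23, 14), (Atlas, 29, 14), (Atlas, 31, 14), (Atlas, 37, 14), (Omega, 16, 14), (Omega, 23, 14), (Omega, 29, 14), (Omega, 31, 14), (Omega, 37, 14)}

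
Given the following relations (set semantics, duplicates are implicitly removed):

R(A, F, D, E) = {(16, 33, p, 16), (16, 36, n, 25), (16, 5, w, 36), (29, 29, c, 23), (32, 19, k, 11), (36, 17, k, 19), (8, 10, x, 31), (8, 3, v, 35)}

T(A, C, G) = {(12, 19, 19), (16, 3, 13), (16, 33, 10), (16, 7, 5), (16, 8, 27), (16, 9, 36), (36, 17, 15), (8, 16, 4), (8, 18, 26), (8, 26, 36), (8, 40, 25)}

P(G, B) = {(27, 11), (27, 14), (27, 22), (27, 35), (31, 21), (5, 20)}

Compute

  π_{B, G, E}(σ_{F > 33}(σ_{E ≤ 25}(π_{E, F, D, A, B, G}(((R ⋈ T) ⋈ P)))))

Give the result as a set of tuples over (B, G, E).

{(11, 27, 25), (14, 27, 25), (20, 5, 25), (22, 27, 25), (35, 27, 25)}

Natural join on A: {(16, 33, p, 16, 3, 13), (16, 33, p, 16, 33, 10), (16, 33, p, 16, 7, 5), (16, 33, p, 16, 8, 27), (16, 33, p, 16, 9, 36), (16, 36, n, 25, 3, 13), (16, 36, n, 25, 33, 10), (16, 36, n, 25, 7, 5), (16, 36, n, 25, 8, 27), (16, 36, n, 25, 9, 36), (16, 5, w, 36, 3, 13), (16, 5, w, 36, 33, 10), (16, 5, w, 36, 7, 5), (16, 5, w, 36, 8, 27), (16, 5, w, 36, 9, 36), (36, 17, k, 19, 17, 15), (8, 10, x, 31, 16, 4), (8, 10, x, 31, 18, 26), (8, 10, x, 31, 26, 36), (8, 10, x, 31, 40, 25), (8, 3, v, 35, 16, 4), (8, 3, v, 35, 18, 26), (8, 3, v, 35, 26, 36), (8, 3, v, 35, 40, 25)}
Natural join on G: {(16, 33, p, 16, 7, 5, 20), (16, 33, p, 16, 8, 27, 11), (16, 33, p, 16, 8, 27, 14), (16, 33, p, 16, 8, 27, 22), (16, 33, p, 16, 8, 27, 35), (16, 36, n, 25, 7, 5, 20), (16, 36, n, 25, 8, 27, 11), (16, 36, n, 25, 8, 27, 14), (16, 36, n, 25, 8, 27, 22), (16, 36, n, 25, 8, 27, 35), (16, 5, w, 36, 7, 5, 20), (16, 5, w, 36, 8, 27, 11), (16, 5, w, 36, 8, 27, 14), (16, 5, w, 36, 8, 27, 22), (16, 5, w, 36, 8, 27, 35)}
Projecting to E, F, D, A, B, G: {(16, 33, p, 16, 11, 27), (16, 33, p, 16, 14, 27), (16, 33, p, 16, 20, 5), (16, 33, p, 16, 22, 27), (16, 33, p, 16, 35, 27), (25, 36, n, 16, 11, 27), (25, 36, n, 16, 14, 27), (25, 36, n, 16, 20, 5), (25, 36, n, 16, 22, 27), (25, 36, n, 16, 35, 27), (36, 5, w, 16, 11, 27), (36, 5, w, 16, 14, 27), (36, 5, w, 16, 20, 5), (36, 5, w, 16, 22, 27), (36, 5, w, 16, 35, 27)}
Apply σ_{E ≤ 25}; surviving tuples: {(16, 33, p, 16, 11, 27), (16, 33, p, 16, 14, 27), (16, 33, p, 16, 20, 5), (16, 33, p, 16, 22, 27), (16, 33, p, 16, 35, 27), (25, 36, n, 16, 11, 27), (25, 36, n, 16, 14, 27), (25, 36, n, 16, 20, 5), (25, 36, n, 16, 22, 27), (25, 36, n, 16, 35, 27)}
Apply σ_{F > 33}; surviving tuples: {(25, 36, n, 16, 11, 27), (25, 36, n, 16, 14, 27), (25, 36, n, 16, 20, 5), (25, 36, n, 16, 22, 27), (25, 36, n, 16, 35, 27)}
Projecting to B, G, E: {(11, 27, 25), (14, 27, 25), (20, 5, 25), (22, 27, 25), (35, 27, 25)}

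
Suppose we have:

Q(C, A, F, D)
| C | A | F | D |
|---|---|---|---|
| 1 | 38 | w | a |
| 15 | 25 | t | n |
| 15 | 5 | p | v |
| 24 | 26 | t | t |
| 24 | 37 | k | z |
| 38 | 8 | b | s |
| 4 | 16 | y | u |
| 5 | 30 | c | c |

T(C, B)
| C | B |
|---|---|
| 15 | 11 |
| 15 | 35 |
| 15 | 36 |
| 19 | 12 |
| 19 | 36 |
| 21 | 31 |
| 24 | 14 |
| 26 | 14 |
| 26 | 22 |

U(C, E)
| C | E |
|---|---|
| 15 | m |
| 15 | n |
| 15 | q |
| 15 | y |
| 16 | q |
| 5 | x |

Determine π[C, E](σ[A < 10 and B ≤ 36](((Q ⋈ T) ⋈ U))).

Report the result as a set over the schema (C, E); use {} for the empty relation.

Natural join on C: {(15, 25, t, n, 11), (15, 25, t, n, 35), (15, 25, t, n, 36), (15, 5, p, v, 11), (15, 5, p, v, 35), (15, 5, p, v, 36), (24, 26, t, t, 14), (24, 37, k, z, 14)}
Natural join on C: {(15, 25, t, n, 11, m), (15, 25, t, n, 11, n), (15, 25, t, n, 11, q), (15, 25, t, n, 11, y), (15, 25, t, n, 35, m), (15, 25, t, n, 35, n), (15, 25, t, n, 35, q), (15, 25, t, n, 35, y), (15, 25, t, n, 36, m), (15, 25, t, n, 36, n), (15, 25, t, n, 36, q), (15, 25, t, n, 36, y), (15, 5, p, v, 11, m), (15, 5, p, v, 11, n), (15, 5, p, v, 11, q), (15, 5, p, v, 11, y), (15, 5, p, v, 35, m), (15, 5, p, v, 35, n), (15, 5, p, v, 35, q), (15, 5, p, v, 35, y), (15, 5, p, v, 36, m), (15, 5, p, v, 36, n), (15, 5, p, v, 36, q), (15, 5, p, v, 36, y)}
Selection A < 10 and B ≤ 36: {(15, 5, p, v, 11, m), (15, 5, p, v, 11, n), (15, 5, p, v, 11, q), (15, 5, p, v, 11, y), (15, 5, p, v, 35, m), (15, 5, p, v, 35, n), (15, 5, p, v, 35, q), (15, 5, p, v, 35, y), (15, 5, p, v, 36, m), (15, 5, p, v, 36, n), (15, 5, p, v, 36, q), (15, 5, p, v, 36, y)}
Keep only column(s) C, E (8 duplicate(s) eliminated): {(15, m), (15, n), (15, q), (15, y)}

{(15, m), (15, n), (15, q), (15, y)}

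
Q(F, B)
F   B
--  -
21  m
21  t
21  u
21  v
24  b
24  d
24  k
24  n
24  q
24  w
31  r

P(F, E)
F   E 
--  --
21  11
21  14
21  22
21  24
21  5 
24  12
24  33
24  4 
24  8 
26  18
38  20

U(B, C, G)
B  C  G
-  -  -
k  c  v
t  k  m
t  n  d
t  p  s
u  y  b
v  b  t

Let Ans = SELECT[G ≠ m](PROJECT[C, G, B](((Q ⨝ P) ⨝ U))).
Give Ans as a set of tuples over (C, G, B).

{(b, t, v), (c, v, k), (n, d, t), (p, s, t), (y, b, u)}

Joining Q and P on F yields {(21, m, 11), (21, m, 14), (21, m, 22), (21, m, 24), (21, m, 5), (21, t, 11), (21, t, 14), (21, t, 22), (21, t, 24), (21, t, 5), (21, u, 11), (21, u, 14), (21, u, 22), (21, u, 24), (21, u, 5), (21, v, 11), (21, v, 14), (21, v, 22), (21, v, 24), (21, v, 5), (24, b, 12), (24, b, 33), (24, b, 4), (24, b, 8), (24, d, 12), (24, d, 33), (24, d, 4), (24, d, 8), (24, k, 12), (24, k, 33), (24, k, 4), (24, k, 8), (24, n, 12), (24, n, 33), (24, n, 4), (24, n, 8), (24, q, 12), (24, q, 33), (24, q, 4), (24, q, 8), (24, w, 12), (24, w, 33), (24, w, 4), (24, w, 8)}.
Joining (Q ⨝ P) and U on B yields {(21, t, 11, k, m), (21, t, 11, n, d), (21, t, 11, p, s), (21, t, 14, k, m), (21, t, 14, n, d), (21, t, 14, p, s), (21, t, 22, k, m), (21, t, 22, n, d), (21, t, 22, p, s), (21, t, 24, k, m), (21, t, 24, n, d), (21, t, 24, p, s), (21, t, 5, k, m), (21, t, 5, n, d), (21, t, 5, p, s), (21, u, 11, y, b), (21, u, 14, y, b), (21, u, 22, y, b), (21, u, 24, y, b), (21, u, 5, y, b), (21, v, 11, b, t), (21, v, 14, b, t), (21, v, 22, b, t), (21, v, 24, b, t), (21, v, 5, b, t), (24, k, 12, c, v), (24, k, 33, c, v), (24, k, 4, c, v), (24, k, 8, c, v)}.
Projecting to C, G, B (23 duplicate(s) eliminated): {(b, t, v), (c, v, k), (k, m, t), (n, d, t), (p, s, t), (y, b, u)}
Apply σ_{G ≠ m}; surviving tuples: {(b, t, v), (c, v, k), (n, d, t), (p, s, t), (y, b, u)}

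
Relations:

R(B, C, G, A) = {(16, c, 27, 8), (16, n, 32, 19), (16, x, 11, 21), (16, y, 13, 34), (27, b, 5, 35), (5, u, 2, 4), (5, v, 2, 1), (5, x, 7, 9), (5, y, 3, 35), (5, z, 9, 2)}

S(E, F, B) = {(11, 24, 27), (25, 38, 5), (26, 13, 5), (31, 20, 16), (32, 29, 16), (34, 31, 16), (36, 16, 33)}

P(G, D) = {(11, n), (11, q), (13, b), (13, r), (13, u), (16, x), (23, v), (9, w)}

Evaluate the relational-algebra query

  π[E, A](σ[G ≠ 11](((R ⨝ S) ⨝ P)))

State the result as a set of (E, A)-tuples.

{(25, 2), (26, 2), (31, 34), (32, 34), (34, 34)}

R ⋈ S (natural join on B): {(16, c, 27, 8, 31, 20), (16, c, 27, 8, 32, 29), (16, c, 27, 8, 34, 31), (16, n, 32, 19, 31, 20), (16, n, 32, 19, 32, 29), (16, n, 32, 19, 34, 31), (16, x, 11, 21, 31, 20), (16, x, 11, 21, 32, 29), (16, x, 11, 21, 34, 31), (16, y, 13, 34, 31, 20), (16, y, 13, 34, 32, 29), (16, y, 13, 34, 34, 31), (27, b, 5, 35, 11, 24), (5, u, 2, 4, 25, 38), (5, u, 2, 4, 26, 13), (5, v, 2, 1, 25, 38), (5, v, 2, 1, 26, 13), (5, x, 7, 9, 25, 38), (5, x, 7, 9, 26, 13), (5, y, 3, 35, 25, 38), (5, y, 3, 35, 26, 13), (5, z, 9, 2, 25, 38), (5, z, 9, 2, 26, 13)}
(R ⨝ S) ⋈ P (natural join on G): {(16, x, 11, 21, 31, 20, n), (16, x, 11, 21, 31, 20, q), (16, x, 11, 21, 32, 29, n), (16, x, 11, 21, 32, 29, q), (16, x, 11, 21, 34, 31, n), (16, x, 11, 21, 34, 31, q), (16, y, 13, 34, 31, 20, b), (16, y, 13, 34, 31, 20, r), (16, y, 13, 34, 31, 20, u), (16, y, 13, 34, 32, 29, b), (16, y, 13, 34, 32, 29, r), (16, y, 13, 34, 32, 29, u), (16, y, 13, 34, 34, 31, b), (16, y, 13, 34, 34, 31, r), (16, y, 13, 34, 34, 31, u), (5, z, 9, 2, 25, 38, w), (5, z, 9, 2, 26, 13, w)}
Apply σ_{G ≠ 11}; surviving tuples: {(16, y, 13, 34, 31, 20, b), (16, y, 13, 34, 31, 20, r), (16, y, 13, 34, 31, 20, u), (16, y, 13, 34, 32, 29, b), (16, y, 13, 34, 32, 29, r), (16, y, 13, 34, 32, 29, u), (16, y, 13, 34, 34, 31, b), (16, y, 13, 34, 34, 31, r), (16, y, 13, 34, 34, 31, u), (5, z, 9, 2, 25, 38, w), (5, z, 9, 2, 26, 13, w)}
π_{E, A} gives {(25, 2), (26, 2), (31, 34), (32, 34), (34, 34)} (6 duplicate(s) eliminated).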